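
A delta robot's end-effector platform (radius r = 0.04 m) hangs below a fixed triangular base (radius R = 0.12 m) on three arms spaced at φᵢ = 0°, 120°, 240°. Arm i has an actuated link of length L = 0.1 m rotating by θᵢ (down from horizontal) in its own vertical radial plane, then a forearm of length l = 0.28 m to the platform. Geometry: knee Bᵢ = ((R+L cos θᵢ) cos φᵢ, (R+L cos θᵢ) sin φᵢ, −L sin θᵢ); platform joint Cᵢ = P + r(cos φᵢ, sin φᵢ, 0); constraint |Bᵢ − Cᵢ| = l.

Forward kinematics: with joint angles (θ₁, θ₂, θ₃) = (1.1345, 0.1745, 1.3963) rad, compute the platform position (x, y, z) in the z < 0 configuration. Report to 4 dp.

(-0.0341, 0.1197, -0.2897)

S1 = (0.1223·cos0.0°, 0.1223·sin0.0°, -0.0906) = (0.1223, 0.0000, -0.0906)
arm 2 at φ=120.0°: ρ2 = 0.1785;  S2 = (-0.0892, 0.1546, -0.0174)
φ3=240.0°: virtual centre (-0.0487, -0.0843, -0.0985), radius l
subtract pairs → two planes through P
plane₁₂: -0.4230x+0.3091y+0.1465z = 0.0090
Cramer: x(z) = -0.0016+0.1122z;  y(z) = 0.0269-0.3205z
sphere 1 gives Az²+Bz+C=0 with A=1.1153, B=0.1362, C=-0.0541;  B²−4AC=0.2600;  roots -0.2897, 0.1675;  negative root z = -0.2897
x = -0.0341, y = 0.1197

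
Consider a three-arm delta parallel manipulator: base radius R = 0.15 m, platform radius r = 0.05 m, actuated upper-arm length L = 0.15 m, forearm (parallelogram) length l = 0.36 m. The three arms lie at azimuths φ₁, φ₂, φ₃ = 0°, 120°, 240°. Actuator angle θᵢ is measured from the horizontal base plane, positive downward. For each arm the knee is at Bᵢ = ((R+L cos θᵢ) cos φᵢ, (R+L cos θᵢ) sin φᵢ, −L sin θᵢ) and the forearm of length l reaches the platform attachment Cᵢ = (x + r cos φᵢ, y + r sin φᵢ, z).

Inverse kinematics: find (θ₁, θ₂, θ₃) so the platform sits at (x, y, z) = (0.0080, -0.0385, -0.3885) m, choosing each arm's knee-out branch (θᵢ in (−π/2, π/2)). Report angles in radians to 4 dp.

rotate P by −φ1: (0.0080, -0.0385, -0.3885)
  e−x'=0.0920;  (l²−L²−(e−x')²−y'²−z²)/2L = -0.1793
  √(A²+B²)=0.3992;  θ1 = -1.3383+2.0364 ≈ 0.6982
rotate P by −φ2: (-0.0373, 0.0123, -0.3885)
  e−x'=0.1373;  (l²−L²−(e−x')²−y'²−z²)/2L = -0.2095
  √(A²+B²)=0.4121;  θ2 = -1.2310+2.1041 ≈ 0.8731
rotate P by −φ3: (0.0293, 0.0262, -0.3885)
  e−x'=0.0707;  (l²−L²−(e−x')²−y'²−z²)/2L = -0.1650
  γ=atan2(-0.3885,0.0707)=-1.3909;  ψ=arccos(-0.4179)=2.0020;  θ3=γ+ψ≈0.6111

θ₁ = 0.6982, θ₂ = 0.8731, θ₃ = 0.6111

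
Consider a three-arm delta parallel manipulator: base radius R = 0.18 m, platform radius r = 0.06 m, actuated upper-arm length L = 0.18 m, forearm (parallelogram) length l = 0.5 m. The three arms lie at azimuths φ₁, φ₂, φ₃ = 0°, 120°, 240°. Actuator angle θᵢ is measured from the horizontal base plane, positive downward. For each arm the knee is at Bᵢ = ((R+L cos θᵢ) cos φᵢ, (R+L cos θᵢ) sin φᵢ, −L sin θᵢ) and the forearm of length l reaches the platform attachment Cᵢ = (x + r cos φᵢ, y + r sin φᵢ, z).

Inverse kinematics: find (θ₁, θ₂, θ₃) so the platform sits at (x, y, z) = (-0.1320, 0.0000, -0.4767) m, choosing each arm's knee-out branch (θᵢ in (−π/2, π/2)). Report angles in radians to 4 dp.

arm 1 (φ=0.0°): x'=-0.1320, y'=0.0000
  A cos θ + B sin θ = C:  0.2520·cos θ + -0.4767·sin θ = -0.2032
  √(A²+B²)=0.5392;  θ1 = -1.0845+1.9572 ≈ 0.8727
arm 2 (φ=120.0°): x'=0.0660, y'=0.1143
  A cos θ + B sin θ = C:  0.0540·cos θ + -0.4767·sin θ = -0.0712
  √(A²+B²)=0.4797;  θ2 = -1.4580+1.7197 ≈ 0.2617
rotate P by −φ3: (0.0660, -0.1143, -0.4767)
  A=0.0540, B=-0.4767, C=(l²−L²−A²−y'²−z²)/(2L)=-0.0712
  √(A²+B²)=0.4797;  θ3 = -1.4580+1.7197 ≈ 0.2617

θ₁ = 0.8727, θ₂ = 0.2617, θ₃ = 0.2617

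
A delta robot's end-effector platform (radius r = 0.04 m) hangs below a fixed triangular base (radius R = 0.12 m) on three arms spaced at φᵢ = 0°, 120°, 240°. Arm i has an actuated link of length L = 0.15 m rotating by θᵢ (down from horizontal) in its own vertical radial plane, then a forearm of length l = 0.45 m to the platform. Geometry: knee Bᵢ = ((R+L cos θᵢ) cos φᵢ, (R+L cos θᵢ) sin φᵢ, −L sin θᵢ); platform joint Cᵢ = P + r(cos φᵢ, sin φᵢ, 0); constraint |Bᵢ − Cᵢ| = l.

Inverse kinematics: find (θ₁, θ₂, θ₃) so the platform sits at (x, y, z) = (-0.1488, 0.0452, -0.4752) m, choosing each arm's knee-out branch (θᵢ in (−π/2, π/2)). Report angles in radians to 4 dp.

rotate P by −φ1: (-0.1488, 0.0452, -0.4752)
  e−x'=0.2288;  (l²−L²−(e−x')²−y'²−z²)/2L = -0.3340
  θ1 = atan2(B,A) + arccos(C/0.5274) = 1.1346
rotate P by −φ2: (0.1135, 0.1063, -0.4752)
  e−x'=-0.0335;  (l²−L²−(e−x')²−y'²−z²)/2L = -0.1941
  √(A²+B²)=0.4764;  θ2 = -1.6413+1.9905 ≈ 0.3492
φ3=240.0° → target in arm frame (0.0353, -0.1515)
  A cos θ + B sin θ = C:  0.0447·cos θ + -0.4752·sin θ = -0.2359
  γ=atan2(-0.4752,0.0447)=-1.4769;  ψ=arccos(-0.4942)=2.0877;  θ3=γ+ψ≈0.6107

θ₁ = 1.1346, θ₂ = 0.3492, θ₃ = 0.6107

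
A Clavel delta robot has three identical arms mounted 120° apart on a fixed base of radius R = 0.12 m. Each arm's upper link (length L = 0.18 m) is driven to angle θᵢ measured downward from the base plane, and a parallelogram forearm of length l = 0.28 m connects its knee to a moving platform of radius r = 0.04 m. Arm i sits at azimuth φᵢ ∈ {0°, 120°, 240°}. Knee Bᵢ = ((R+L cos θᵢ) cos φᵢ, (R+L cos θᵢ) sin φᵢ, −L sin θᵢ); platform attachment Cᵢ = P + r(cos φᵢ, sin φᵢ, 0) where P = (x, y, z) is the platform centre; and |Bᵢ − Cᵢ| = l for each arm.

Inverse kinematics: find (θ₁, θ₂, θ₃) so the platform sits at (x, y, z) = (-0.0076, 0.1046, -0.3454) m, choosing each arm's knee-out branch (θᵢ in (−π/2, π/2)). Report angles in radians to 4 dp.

arm 1 (φ=0.0°): x'=-0.0076, y'=0.1046
  e−x'=0.0876;  (l²−L²−(e−x')²−y'²−z²)/2L = -0.2553
  γ=atan2(-0.3454,0.0876)=-1.3224;  ψ=arccos(-0.7165)=2.3696;  θ1=γ+ψ≈1.0472
arm 2 (φ=120.0°): x'=0.0944, y'=-0.0457
  A cos θ + B sin θ = C:  -0.0144·cos θ + -0.3454·sin θ = -0.2100
  θ2 = atan2(B,A) + arccos(C/0.3457) = 0.6112
φ3=240.0° → target in arm frame (-0.0868, -0.0589)
  A=0.1668, B=-0.3454, C=(l²−L²−A²−y'²−z²)/(2L)=-0.2905
  √(A²+B²)=0.3836;  θ3 = -1.1209+2.4301 ≈ 1.3092

θ₁ = 1.0472, θ₂ = 0.6112, θ₃ = 1.3092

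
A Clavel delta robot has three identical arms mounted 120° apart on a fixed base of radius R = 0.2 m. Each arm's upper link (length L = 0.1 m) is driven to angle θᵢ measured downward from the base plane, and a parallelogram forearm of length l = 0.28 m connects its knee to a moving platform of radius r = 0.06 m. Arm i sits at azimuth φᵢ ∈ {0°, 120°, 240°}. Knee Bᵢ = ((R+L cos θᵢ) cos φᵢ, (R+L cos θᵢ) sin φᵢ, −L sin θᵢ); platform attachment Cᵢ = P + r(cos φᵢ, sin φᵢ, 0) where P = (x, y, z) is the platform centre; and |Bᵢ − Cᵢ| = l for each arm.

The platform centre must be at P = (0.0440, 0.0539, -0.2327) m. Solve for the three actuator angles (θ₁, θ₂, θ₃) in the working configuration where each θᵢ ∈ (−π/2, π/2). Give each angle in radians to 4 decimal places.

θ₁ = 0.3490, θ₂ = 0.5233, θ₃ = 1.2210

arm 1 (φ=0.0°): x'=0.0440, y'=0.0539
  A cos θ + B sin θ = C:  0.0960·cos θ + -0.2327·sin θ = 0.0106
  θ1 = atan2(B,A) + arccos(C/0.2517) = 0.3490
φ2=120.0° → target in arm frame (0.0247, -0.0651)
  A cos θ + B sin θ = C:  0.1153·cos θ + -0.2327·sin θ = -0.0164
  γ=atan2(-0.2327,0.1153)=-1.1107;  ψ=arccos(-0.0632)=1.6340;  θ2=γ+ψ≈0.5233
arm 3 (φ=240.0°): x'=-0.0687, y'=0.0112
  e−x'=0.2087;  (l²−L²−(e−x')²−y'²−z²)/2L = -0.1471
  γ=atan2(-0.2327,0.2087)=-0.8398;  ψ=arccos(-0.4706)=2.0608;  θ3=γ+ψ≈1.2210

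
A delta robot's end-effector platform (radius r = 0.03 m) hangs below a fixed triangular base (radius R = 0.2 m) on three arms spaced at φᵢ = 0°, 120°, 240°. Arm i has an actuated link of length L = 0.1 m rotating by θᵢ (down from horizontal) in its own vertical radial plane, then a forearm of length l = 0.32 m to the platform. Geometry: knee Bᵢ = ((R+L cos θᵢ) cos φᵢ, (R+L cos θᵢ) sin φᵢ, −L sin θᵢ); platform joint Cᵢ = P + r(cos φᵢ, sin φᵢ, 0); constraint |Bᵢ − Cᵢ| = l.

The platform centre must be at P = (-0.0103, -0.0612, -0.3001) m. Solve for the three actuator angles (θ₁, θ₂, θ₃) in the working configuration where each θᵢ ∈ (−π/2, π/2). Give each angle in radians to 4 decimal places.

θ₁ = 1.0466, θ₂ = 1.3087, θ₃ = 0.5236

rotate P by −φ1: (-0.0103, -0.0612, -0.3001)
  A cos θ + B sin θ = C:  0.1803·cos θ + -0.3001·sin θ = -0.1696
  θ1 = atan2(B,A) + arccos(C/0.3501) = 1.0466
arm 2 (φ=120.0°): x'=-0.0479, y'=0.0395
  A=0.2179, B=-0.3001, C=(l²−L²−A²−y'²−z²)/(2L)=-0.2334
  θ2 = atan2(B,A) + arccos(C/0.3708) = 1.3087
φ3=240.0° → target in arm frame (0.0582, 0.0217)
  e−x'=0.1118;  (l²−L²−(e−x')²−y'²−z²)/2L = -0.0532
  θ3 = atan2(B,A) + arccos(C/0.3203) = 0.5236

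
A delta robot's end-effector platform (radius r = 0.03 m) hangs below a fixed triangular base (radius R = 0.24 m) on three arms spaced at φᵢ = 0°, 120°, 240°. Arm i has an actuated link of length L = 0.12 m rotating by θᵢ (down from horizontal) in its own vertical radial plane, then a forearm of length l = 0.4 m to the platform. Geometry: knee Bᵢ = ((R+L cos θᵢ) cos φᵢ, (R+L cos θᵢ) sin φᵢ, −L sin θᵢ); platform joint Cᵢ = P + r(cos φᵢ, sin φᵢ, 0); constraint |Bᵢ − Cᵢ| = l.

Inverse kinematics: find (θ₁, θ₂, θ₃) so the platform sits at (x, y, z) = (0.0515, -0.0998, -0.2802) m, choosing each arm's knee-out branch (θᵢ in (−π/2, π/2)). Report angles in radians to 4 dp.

rotate P by −φ1: (0.0515, -0.0998, -0.2802)
  A cos θ + B sin θ = C:  0.1585·cos θ + -0.2802·sin θ = 0.1334
  γ=atan2(-0.2802,0.1585)=-1.0560;  ψ=arccos(0.4143)=1.1437;  θ1=γ+ψ≈0.0877
arm 2 (φ=120.0°): x'=-0.1122, y'=0.0053
  A cos θ + B sin θ = C:  0.3222·cos θ + -0.2802·sin θ = -0.1531
  θ2 = atan2(B,A) + arccos(C/0.4270) = 1.2217
arm 3 (φ=240.0°): x'=0.0607, y'=0.0945
  A=0.1493, B=-0.2802, C=(l²−L²−A²−y'²−z²)/(2L)=0.1494
  √(A²+B²)=0.3175;  θ3 = -1.0812+1.0808 ≈ -0.0004

θ₁ = 0.0877, θ₂ = 1.2217, θ₃ = -0.0004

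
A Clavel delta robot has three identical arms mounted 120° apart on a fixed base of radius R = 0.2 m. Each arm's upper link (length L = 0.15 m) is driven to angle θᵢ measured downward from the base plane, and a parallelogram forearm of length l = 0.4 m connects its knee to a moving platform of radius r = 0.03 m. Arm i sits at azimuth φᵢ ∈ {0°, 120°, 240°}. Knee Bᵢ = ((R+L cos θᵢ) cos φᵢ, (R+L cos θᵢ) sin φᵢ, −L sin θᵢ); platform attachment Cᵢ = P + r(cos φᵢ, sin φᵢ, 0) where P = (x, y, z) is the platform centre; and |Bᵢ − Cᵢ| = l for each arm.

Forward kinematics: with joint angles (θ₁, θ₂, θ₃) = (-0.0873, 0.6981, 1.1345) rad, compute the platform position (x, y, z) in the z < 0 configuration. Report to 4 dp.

O1 = (0.3194·cos0.0°, 0.3194·sin0.0°, 0.0131) = (0.3194, 0.0000, 0.0131)
φ2=120.0°: virtual centre (-0.1425, 0.2467, -0.0964), radius l
φ3=240.0°: virtual centre (-0.1167, -0.2021, -0.1359), radius l
eliminate P² terms by subtracting sphere 1 from 2 and 3
linear system: -0.9238x+0.4935y = -0.0117−-0.2190z; -0.8722x+-0.4042y = -0.0293−-0.2981z
det = 0.8039;  x = 0.0239+-0.2931z,  y = 0.0209+-0.1049z
sphere 1 gives Az²+Bz+C=0 with A=1.0969, B=0.1427, C=-0.0720;  B²−4AC=0.3364;  roots -0.3294, 0.1993;  negative root z = -0.3294
x = 0.1204, y = 0.0554

(0.1204, 0.0554, -0.3294)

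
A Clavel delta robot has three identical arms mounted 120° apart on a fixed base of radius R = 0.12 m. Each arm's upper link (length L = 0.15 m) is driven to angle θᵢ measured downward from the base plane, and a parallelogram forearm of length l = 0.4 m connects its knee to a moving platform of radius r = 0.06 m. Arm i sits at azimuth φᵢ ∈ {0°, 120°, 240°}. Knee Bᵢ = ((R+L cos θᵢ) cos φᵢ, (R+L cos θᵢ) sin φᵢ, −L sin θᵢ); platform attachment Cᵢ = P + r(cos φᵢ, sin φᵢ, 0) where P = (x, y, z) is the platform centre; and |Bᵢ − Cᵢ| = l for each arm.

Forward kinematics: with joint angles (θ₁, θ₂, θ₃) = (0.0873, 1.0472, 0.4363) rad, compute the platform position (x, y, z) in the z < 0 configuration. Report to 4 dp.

φ1=0.0°: virtual centre (0.2094, 0.0000, -0.0131), radius l
φ2=120.0°: virtual centre (-0.0675, 0.1169, -0.1299), radius l
arm 3 at φ=240.0°: (R−r)+L cos θ3 = 0.1959;  S3 = (-0.0980, -0.1697, -0.0634)
eliminate P² terms by subtracting sphere 1 from 2 and 3
[-0.5539 0.2338 -0.2337]·P = -0.0089;  [-0.6148 -0.3394 -0.1006]·P = -0.0016
Cramer: x(z) = 0.0103-0.3100z;  y(z) = -0.0139+0.2650z
into |P−S₁|² = l²: 1.1663z² + 0.1423z + -0.1200 = 0;  Δ = 0.5800;  z = -0.3875 or 0.2655 → z<0 root = -0.3875
x = 0.1304, y = -0.1165

(0.1304, -0.1165, -0.3875)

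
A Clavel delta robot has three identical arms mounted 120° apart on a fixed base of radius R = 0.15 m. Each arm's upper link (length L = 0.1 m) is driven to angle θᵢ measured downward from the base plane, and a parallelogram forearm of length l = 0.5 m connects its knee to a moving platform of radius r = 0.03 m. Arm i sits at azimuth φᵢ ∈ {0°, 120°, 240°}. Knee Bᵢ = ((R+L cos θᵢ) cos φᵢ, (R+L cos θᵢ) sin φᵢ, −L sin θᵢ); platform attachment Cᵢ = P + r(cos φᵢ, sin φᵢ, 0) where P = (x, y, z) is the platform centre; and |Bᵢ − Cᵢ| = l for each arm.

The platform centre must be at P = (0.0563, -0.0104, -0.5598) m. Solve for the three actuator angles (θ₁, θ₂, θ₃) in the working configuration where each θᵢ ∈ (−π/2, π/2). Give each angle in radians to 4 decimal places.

θ₁ = 0.8722, θ₂ = 1.3083, θ₃ = 1.2211

arm 1 (φ=0.0°): x'=0.0563, y'=-0.0104
  A=0.0637, B=-0.5598, C=(l²−L²−A²−y'²−z²)/(2L)=-0.3877
  √(A²+B²)=0.5634;  θ1 = -1.4575+2.3297 ≈ 0.8722
arm 2 (φ=120.0°): x'=-0.0372, y'=-0.0436
  e−x'=0.1572;  (l²−L²−(e−x')²−y'²−z²)/2L = -0.4999
  √(A²+B²)=0.5814;  θ2 = -1.2971+2.6055 ≈ 1.3083
arm 3 (φ=240.0°): x'=-0.0191, y'=0.0540
  e−x'=0.1391;  (l²−L²−(e−x')²−y'²−z²)/2L = -0.4782
  γ=atan2(-0.5598,0.1391)=-1.3272;  ψ=arccos(-0.8291)=2.5483;  θ3=γ+ψ≈1.2211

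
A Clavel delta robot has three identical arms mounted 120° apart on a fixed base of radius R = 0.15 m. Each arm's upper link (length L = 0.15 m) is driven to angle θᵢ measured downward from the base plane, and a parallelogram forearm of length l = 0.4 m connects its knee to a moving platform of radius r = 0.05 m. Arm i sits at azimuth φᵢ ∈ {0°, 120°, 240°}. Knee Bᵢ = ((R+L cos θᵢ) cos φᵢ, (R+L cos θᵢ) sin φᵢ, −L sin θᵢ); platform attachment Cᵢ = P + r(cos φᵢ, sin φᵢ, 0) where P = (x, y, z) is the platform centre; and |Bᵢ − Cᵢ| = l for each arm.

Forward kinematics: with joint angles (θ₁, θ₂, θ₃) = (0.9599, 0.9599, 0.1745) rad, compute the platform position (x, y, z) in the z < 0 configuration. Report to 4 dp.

arm 1 at φ=0.0°: (R−r)+L cos θ1 = 0.1860;  centre 1 = (0.1860, 0.0000, -0.1229)
centre 2 = (0.1860·cos120.0°, 0.1860·sin120.0°, -0.1229) = (-0.0930, 0.1611, -0.1229)
arm 3 at φ=240.0°: (R−r)+L cos θ3 = 0.2477;  centre 3 = (-0.1239, -0.2145, -0.0260)
eliminate P² terms by subtracting sphere 1 from 2 and 3
[-0.5581 0.3222 0.0000]·P = 0.0000;  [-0.6198 -0.4291 0.1937]·P = 0.0123
Cramer: x(z) = -0.0091+0.1421z;  y(z) = -0.0157+0.2461z
into |P−centre ₁|² = l²: 1.0808z² + 0.1826z + -0.1066 = 0;  Δ = 0.4942;  z = -0.4097 or 0.2407 → z<0 root = -0.4097
x = -0.0673, y = -0.1165

(-0.0673, -0.1165, -0.4097)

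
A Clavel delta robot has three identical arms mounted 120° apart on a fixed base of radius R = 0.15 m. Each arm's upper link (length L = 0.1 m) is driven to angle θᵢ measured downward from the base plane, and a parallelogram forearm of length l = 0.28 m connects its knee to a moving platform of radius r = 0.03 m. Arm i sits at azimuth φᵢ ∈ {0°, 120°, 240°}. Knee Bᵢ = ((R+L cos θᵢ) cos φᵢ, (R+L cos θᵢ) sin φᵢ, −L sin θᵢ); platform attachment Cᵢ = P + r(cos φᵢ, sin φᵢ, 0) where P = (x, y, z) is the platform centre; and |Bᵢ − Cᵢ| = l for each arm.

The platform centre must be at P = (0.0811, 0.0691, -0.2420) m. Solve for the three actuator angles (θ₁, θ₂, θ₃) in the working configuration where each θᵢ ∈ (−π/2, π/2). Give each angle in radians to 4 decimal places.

θ₁ = 0.0869, θ₂ = 0.6113, θ₃ = 1.3963

φ1=0.0° → target in arm frame (0.0811, 0.0691)
  e−x'=0.0389;  (l²−L²−(e−x')²−y'²−z²)/2L = 0.0177
  √(A²+B²)=0.2451;  θ1 = -1.4114+1.4984 ≈ 0.0869
φ2=120.0° → target in arm frame (0.0193, -0.1048)
  A cos θ + B sin θ = C:  0.1007·cos θ + -0.2420·sin θ = -0.0564
  √(A²+B²)=0.2621;  θ2 = -1.1764+1.7878 ≈ 0.6113
φ3=240.0° → target in arm frame (-0.1004, 0.0357)
  e−x'=0.2204;  (l²−L²−(e−x')²−y'²−z²)/2L = -0.2001
  √(A²+B²)=0.3273;  θ3 = -0.8321+2.2284 ≈ 1.3963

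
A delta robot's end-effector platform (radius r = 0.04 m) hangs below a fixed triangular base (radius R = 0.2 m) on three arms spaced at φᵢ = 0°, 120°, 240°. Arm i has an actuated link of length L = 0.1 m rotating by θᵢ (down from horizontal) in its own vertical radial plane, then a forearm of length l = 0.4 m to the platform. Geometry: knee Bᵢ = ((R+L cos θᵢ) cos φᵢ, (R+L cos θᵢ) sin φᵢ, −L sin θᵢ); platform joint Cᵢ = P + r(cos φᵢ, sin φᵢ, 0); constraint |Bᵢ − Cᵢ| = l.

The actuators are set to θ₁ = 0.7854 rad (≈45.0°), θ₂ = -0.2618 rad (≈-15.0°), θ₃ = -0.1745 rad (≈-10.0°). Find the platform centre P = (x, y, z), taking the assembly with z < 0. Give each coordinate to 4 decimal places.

(-0.0911, 0.0054, -0.3082)

φ1=0.0°: virtual centre (0.2307, 0.0000, -0.0707), radius l
φ2=120.0°: virtual centre (-0.1283, 0.2222, 0.0259), radius l
φ3=240.0°: virtual centre (-0.1292, -0.2239, 0.0174), radius l
eliminate P² terms by subtracting sphere 1 from 2 and 3
linear system: -0.7180x+0.4444y = 0.0083−0.1932z; -0.7199x+-0.4477y = 0.0089−0.1761z
Cramer: x(z) = -0.0119+0.2569z;  y(z) = -0.0007-0.0196z
into |P−O₁|² = l²: 1.0664z² + 0.0168z + -0.0961 = 0;  Δ = 0.4103;  z = -0.3082 or 0.2925 → z<0 root = -0.3082
x = -0.0911, y = 0.0054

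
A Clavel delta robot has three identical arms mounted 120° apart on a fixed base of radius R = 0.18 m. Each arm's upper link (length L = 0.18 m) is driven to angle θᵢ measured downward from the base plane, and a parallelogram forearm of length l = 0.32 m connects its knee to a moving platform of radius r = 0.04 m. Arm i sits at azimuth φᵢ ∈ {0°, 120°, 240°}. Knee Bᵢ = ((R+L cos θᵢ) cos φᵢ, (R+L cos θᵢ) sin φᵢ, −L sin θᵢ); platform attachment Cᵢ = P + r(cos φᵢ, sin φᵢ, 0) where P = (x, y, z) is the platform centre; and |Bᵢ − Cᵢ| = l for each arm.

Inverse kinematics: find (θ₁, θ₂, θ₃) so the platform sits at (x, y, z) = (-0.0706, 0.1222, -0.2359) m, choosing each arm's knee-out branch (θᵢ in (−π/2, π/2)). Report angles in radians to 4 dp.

arm 1 (φ=0.0°): x'=-0.0706, y'=0.1222
  A cos θ + B sin θ = C:  0.2106·cos θ + -0.2359·sin θ = -0.1248
  √(A²+B²)=0.3162;  θ1 = -0.8420+1.9765 ≈ 1.1345
rotate P by −φ2: (0.1411, 0.0000, -0.2359)
  A=-0.0011, B=-0.2359, C=(l²−L²−A²−y'²−z²)/(2L)=0.0399
  γ=atan2(-0.2359,-0.0011)=-1.5756;  ψ=arccos(0.1690)=1.4010;  θ2=γ+ψ≈-0.1746
φ3=240.0° → target in arm frame (-0.0705, -0.1222)
  e−x'=0.2105;  (l²−L²−(e−x')²−y'²−z²)/2L = -0.1248
  θ3 = atan2(B,A) + arccos(C/0.3162) = 1.1342

θ₁ = 1.1345, θ₂ = -0.1746, θ₃ = 1.1342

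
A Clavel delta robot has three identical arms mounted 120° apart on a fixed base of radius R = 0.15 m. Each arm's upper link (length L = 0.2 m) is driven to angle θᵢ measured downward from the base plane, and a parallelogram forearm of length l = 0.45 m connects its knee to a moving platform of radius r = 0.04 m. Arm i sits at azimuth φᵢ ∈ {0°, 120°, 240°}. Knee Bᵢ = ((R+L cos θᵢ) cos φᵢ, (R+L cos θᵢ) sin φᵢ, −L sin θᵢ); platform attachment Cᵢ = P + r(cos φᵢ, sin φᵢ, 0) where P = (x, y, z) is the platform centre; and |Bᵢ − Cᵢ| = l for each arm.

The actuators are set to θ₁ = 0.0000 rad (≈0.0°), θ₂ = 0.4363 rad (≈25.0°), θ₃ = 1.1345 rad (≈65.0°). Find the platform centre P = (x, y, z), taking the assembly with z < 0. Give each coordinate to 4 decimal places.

(0.1533, 0.1348, -0.3997)

φ1=0.0°: virtual centre (0.3100, 0.0000, 0.0000), radius l
φ2=120.0°: virtual centre (-0.1456, 0.2522, -0.0845), radius l
arm 3 at φ=240.0°: e+L cos θ3 = 0.1945;  O3 = (-0.0973, -0.1685, -0.1813)
subtract pairs → two planes through P
[-0.9113 0.5045 -0.1690]·P = -0.0041;  [-0.8145 -0.3369 -0.3625]·P = -0.0254
Cramer: x(z) = 0.0198-0.3341z;  y(z) = 0.0276-0.2684z
sphere 1 gives Az²+Bz+C=0 with A=1.1836, B=0.1791, C=-0.1175;  B²−4AC=0.5885;  roots -0.3997, 0.2484;  negative root z = -0.3997
x = 0.1533, y = 0.1348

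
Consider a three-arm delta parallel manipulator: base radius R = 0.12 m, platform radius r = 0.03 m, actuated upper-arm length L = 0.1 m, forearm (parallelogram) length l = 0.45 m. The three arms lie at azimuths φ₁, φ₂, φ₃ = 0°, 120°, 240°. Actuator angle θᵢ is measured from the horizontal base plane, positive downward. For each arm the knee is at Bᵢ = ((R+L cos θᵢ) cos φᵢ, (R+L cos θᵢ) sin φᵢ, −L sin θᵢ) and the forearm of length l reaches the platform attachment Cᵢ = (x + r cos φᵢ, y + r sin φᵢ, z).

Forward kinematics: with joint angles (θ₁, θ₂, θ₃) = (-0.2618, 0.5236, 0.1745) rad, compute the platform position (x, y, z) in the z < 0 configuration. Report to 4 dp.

φ1=0.0°: virtual centre (0.1866, 0.0000, 0.0259), radius l
O2 = (0.1766·cos120.0°, 0.1766·sin120.0°, -0.0500) = (-0.0883, 0.1529, -0.0500)
O3 = (0.1885·cos240.0°, 0.1885·sin240.0°, -0.0174) = (-0.0942, -0.1632, -0.0174)
eliminate P² terms by subtracting sphere 1 from 2 and 3
plane₁₂: -0.5498x+0.3059y+-0.1518z = -0.0018
Cramer: x(z) = 0.0014-0.2163z;  y(z) = -0.0034+0.1073z
into |P−O₁|² = l²: 1.0583z² + 0.0276z + -0.1675 = 0;  Δ = 0.7099;  z = -0.4111 or 0.3850 → z<0 root = -0.4111
x = 0.0903, y = -0.0475

(0.0903, -0.0475, -0.4111)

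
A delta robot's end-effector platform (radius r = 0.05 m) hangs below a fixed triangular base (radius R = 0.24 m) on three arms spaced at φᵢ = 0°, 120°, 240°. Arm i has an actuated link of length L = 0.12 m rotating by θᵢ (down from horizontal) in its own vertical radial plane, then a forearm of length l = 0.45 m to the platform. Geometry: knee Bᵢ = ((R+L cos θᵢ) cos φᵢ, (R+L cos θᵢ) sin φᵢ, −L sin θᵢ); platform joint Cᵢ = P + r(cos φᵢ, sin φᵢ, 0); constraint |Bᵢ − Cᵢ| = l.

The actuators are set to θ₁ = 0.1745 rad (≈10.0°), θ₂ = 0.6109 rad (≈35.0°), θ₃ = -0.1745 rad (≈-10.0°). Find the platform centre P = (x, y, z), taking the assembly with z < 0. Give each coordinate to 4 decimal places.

φ1=0.0°: virtual centre (0.3082, 0.0000, -0.0208), radius l
φ2=120.0°: virtual centre (-0.1441, 0.2497, -0.0688), radius l
centre 3 = (0.3082·cos240.0°, 0.3082·sin240.0°, 0.0208) = (-0.1541, -0.2669, 0.0208)
|centre ₂|²−|centre ₁|² = -0.0076;  |centre ₃|²−|centre ₁|² = 0.0000
[-0.9047 0.4993 -0.0960]·P = -0.0076;  [-0.9245 -0.5338 0.0833]·P = 0.0000
det = 0.9445;  x = 0.0043+-0.0102z,  y = -0.0074+0.1738z
sphere 1 gives Az²+Bz+C=0 with A=1.0303, B=0.0453, C=-0.1097;  B²−4AC=0.4539;  roots -0.3490, 0.3050;  negative root z = -0.3490
x = 0.0078, y = -0.0680

(0.0078, -0.0680, -0.3490)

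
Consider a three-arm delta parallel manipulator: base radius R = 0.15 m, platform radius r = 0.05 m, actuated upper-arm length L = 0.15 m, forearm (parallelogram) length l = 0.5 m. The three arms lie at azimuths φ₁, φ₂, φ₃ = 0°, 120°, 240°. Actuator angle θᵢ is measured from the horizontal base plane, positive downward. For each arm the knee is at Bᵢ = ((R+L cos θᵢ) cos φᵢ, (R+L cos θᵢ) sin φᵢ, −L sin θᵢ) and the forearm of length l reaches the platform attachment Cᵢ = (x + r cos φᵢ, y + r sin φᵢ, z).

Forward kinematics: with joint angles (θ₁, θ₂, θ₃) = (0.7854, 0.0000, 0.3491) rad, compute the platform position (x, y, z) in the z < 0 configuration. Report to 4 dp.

(-0.1273, 0.0580, -0.4742)

S1 = (0.2061·cos0.0°, 0.2061·sin0.0°, -0.1061) = (0.2061, 0.0000, -0.1061)
arm 2 at φ=120.0°: e+L cos θ2 = 0.2500;  S2 = (-0.1250, 0.2165, 0.0000)
φ3=240.0°: virtual centre (-0.1205, -0.2087, -0.0513), radius l
eliminate P² terms by subtracting sphere 1 from 2 and 3
plane₁₂: -0.6621x+0.4330y+0.2121z = 0.0088
Cramer: x(z) = -0.0120+0.2432z;  y(z) = 0.0020-0.1181z
into |P−S₁|² = l²: 1.0731z² + 0.1056z + -0.1912 = 0;  Δ = 0.8319;  z = -0.4742 or 0.3758 → z<0 root = -0.4742
x = -0.1273, y = 0.0580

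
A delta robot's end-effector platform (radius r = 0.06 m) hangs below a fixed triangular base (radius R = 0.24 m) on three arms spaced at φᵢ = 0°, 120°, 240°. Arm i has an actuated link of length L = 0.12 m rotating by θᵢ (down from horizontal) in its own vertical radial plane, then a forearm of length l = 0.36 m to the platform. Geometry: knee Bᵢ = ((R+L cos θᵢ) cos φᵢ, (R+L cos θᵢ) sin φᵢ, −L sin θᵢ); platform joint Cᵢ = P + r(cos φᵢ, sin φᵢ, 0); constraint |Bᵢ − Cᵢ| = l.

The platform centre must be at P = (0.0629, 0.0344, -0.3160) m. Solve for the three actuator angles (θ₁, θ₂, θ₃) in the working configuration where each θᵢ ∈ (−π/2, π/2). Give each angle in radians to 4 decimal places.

φ1=0.0° → target in arm frame (0.0629, 0.0344)
  A cos θ + B sin θ = C:  0.1171·cos θ + -0.3160·sin θ = 0.0019
  γ=atan2(-0.3160,0.1171)=-1.2159;  ψ=arccos(0.0055)=1.5653;  θ1=γ+ψ≈0.3493
arm 2 (φ=120.0°): x'=-0.0017, y'=-0.0717
  A cos θ + B sin θ = C:  0.1817·cos θ + -0.3160·sin θ = -0.0950
  θ2 = atan2(B,A) + arccos(C/0.3645) = 0.7853
arm 3 (φ=240.0°): x'=-0.0612, y'=0.0373
  e−x'=0.2412;  (l²−L²−(e−x')²−y'²−z²)/2L = -0.1843
  √(A²+B²)=0.3976;  θ3 = -0.9188+2.0530 ≈ 1.1342

θ₁ = 0.3493, θ₂ = 0.7853, θ₃ = 1.1342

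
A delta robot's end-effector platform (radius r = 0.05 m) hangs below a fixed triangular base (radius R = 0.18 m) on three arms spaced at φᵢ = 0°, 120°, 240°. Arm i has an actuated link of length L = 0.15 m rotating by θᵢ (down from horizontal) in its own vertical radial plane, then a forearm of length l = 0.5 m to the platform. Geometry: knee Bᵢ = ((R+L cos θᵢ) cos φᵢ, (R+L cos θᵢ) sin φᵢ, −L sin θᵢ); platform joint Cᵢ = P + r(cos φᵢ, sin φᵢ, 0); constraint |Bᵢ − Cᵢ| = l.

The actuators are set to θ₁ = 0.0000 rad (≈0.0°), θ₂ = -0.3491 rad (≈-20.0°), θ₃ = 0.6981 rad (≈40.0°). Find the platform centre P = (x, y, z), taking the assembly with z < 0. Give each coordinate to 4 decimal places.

(0.0336, 0.1443, -0.4105)

arm 1 at φ=0.0°: (R−r)+L cos θ1 = 0.2800;  centre 1 = (0.2800, 0.0000, 0.0000)
centre 2 = (0.2710·cos120.0°, 0.2710·sin120.0°, 0.0513) = (-0.1355, 0.2347, 0.0513)
arm 3 at φ=240.0°: (R−r)+L cos θ3 = 0.2449;  centre 3 = (-0.1225, -0.2121, -0.0964)
subtract pairs → two planes through P
linear system: -0.8310x+0.4693y = -0.0024−0.1026z; -0.8049x+-0.4242y = -0.0091−-0.1928z
det = 0.7302;  x = 0.0072+-0.0643z,  y = 0.0078+-0.3325z
quadratic in z: (1.1147)z²+(0.0299)z+(-0.1755)=0, √Δ=0.8852 → z ∈ {-0.4105, 0.3836}; z = -0.4105 (taking z<0)
x = 0.0336, y = 0.1443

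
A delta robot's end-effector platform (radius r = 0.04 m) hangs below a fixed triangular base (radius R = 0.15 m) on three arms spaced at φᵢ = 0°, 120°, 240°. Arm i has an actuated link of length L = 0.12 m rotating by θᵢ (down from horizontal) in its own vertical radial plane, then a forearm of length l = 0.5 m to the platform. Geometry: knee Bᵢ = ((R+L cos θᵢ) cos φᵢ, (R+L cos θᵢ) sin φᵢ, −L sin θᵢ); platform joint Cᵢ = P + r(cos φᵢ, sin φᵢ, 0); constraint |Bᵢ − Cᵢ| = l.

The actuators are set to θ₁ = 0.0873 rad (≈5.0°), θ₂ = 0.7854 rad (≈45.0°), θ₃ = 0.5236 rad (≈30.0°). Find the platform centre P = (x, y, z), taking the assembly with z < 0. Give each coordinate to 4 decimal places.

(0.1013, -0.0432, -0.4918)

arm 1 at φ=0.0°: (R−r)+L cos θ1 = 0.2295;  S1 = (0.2295, 0.0000, -0.0105)
S2 = (0.1949·cos120.0°, 0.1949·sin120.0°, -0.0849) = (-0.0974, 0.1687, -0.0849)
arm 3 at φ=240.0°: (R−r)+L cos θ3 = 0.2139;  S3 = (-0.1070, -0.1853, -0.0600)
subtract pairs → two planes through P
[-0.6539 0.3375 -0.1488]·P = -0.0076;  [-0.6730 -0.3705 -0.0991]·P = -0.0034
Cramer: x(z) = 0.0085-0.1887z;  y(z) = -0.0062+0.0753z
quadratic in z: (1.0413)z²+(0.1034)z+(-0.2010)=0, √Δ=0.9208 → z ∈ {-0.4918, 0.3925}; z = -0.4918 (taking z<0)
x = 0.1013, y = -0.0432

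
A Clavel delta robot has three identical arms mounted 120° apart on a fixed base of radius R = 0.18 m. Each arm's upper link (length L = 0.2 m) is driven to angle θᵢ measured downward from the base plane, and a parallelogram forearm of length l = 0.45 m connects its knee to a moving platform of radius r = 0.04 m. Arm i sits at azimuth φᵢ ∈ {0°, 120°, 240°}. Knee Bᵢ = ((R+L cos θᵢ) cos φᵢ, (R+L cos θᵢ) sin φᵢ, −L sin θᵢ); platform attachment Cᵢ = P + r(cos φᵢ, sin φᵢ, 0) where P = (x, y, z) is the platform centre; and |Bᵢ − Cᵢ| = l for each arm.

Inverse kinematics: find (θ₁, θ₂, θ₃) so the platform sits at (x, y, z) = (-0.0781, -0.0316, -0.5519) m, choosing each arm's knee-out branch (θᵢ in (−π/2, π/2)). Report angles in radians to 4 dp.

θ₁ = 1.3090, θ₂ = 1.0472, θ₃ = 0.8727

φ1=0.0° → target in arm frame (-0.0781, -0.0316)
  A cos θ + B sin θ = C:  0.2181·cos θ + -0.5519·sin θ = -0.4766
  √(A²+B²)=0.5934;  θ1 = -1.1945+2.5035 ≈ 1.3090
rotate P by −φ2: (0.0117, 0.0834, -0.5519)
  A cos θ + B sin θ = C:  0.1283·cos θ + -0.5519·sin θ = -0.4138
  √(A²+B²)=0.5666;  θ2 = -1.3424+2.3896 ≈ 1.0472
rotate P by −φ3: (0.0664, -0.0518, -0.5519)
  A cos θ + B sin θ = C:  0.0736·cos θ + -0.5519·sin θ = -0.3755
  √(A²+B²)=0.5568;  θ3 = -1.4383+2.3109 ≈ 0.8727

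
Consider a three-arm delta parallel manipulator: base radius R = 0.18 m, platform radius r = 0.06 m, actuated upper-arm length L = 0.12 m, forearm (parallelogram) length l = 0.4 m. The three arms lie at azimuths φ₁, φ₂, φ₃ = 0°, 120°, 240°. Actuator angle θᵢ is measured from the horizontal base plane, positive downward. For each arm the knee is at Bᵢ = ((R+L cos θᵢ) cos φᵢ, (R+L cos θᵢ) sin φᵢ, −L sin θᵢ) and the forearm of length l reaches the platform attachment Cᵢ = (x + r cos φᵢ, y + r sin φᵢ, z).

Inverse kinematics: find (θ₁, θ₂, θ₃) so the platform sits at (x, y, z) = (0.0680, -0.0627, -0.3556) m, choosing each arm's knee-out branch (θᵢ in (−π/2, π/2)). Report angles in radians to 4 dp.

arm 1 (φ=0.0°): x'=0.0680, y'=-0.0627
  e−x'=0.0520;  (l²−L²−(e−x')²−y'²−z²)/2L = 0.0521
  γ=atan2(-0.3556,0.0520)=-1.4256;  ψ=arccos(0.1451)=1.4252;  θ1=γ+ψ≈-0.0004
rotate P by −φ2: (-0.0883, -0.0275, -0.3556)
  e−x'=0.2083;  (l²−L²−(e−x')²−y'²−z²)/2L = -0.1042
  θ2 = atan2(B,A) + arccos(C/0.4121) = 0.7854
φ3=240.0° → target in arm frame (0.0203, 0.0902)
  A cos θ + B sin θ = C:  0.0997·cos θ + -0.3556·sin θ = 0.0044
  θ3 = atan2(B,A) + arccos(C/0.3693) = 0.2613

θ₁ = -0.0004, θ₂ = 0.7854, θ₃ = 0.2613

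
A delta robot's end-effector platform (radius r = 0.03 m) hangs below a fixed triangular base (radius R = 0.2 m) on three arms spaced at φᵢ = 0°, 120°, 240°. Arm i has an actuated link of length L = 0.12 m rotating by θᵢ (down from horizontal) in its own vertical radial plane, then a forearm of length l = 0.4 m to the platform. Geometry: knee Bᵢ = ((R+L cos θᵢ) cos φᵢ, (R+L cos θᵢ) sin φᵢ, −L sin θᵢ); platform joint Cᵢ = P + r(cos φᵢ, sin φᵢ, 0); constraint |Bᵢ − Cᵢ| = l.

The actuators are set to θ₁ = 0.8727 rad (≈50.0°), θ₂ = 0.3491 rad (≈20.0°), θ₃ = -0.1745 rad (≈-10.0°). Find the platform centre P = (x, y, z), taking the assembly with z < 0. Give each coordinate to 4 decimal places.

arm 1 at φ=0.0°: (R−r)+L cos θ1 = 0.2471;  centre 1 = (0.2471, 0.0000, -0.0919)
arm 2 at φ=120.0°: (R−r)+L cos θ2 = 0.2828;  centre 2 = (-0.1414, 0.2449, -0.0410)
arm 3 at φ=240.0°: (R−r)+L cos θ3 = 0.2882;  centre 3 = (-0.1441, -0.2496, 0.0208)
eliminate P² terms by subtracting sphere 1 from 2 and 3
linear system: -0.7770x+0.4898y = 0.0121−0.1018z; -0.7824x+-0.4991y = 0.0140−0.2255z
det = 0.7710;  x = -0.0167+0.2091z,  y = -0.0018+0.1240z
sphere 1 gives Az²+Bz+C=0 with A=1.0591, B=0.0731, C=-0.0819;  B²−4AC=0.3525;  roots -0.3148, 0.2458;  negative root z = -0.3148
x = -0.0825, y = -0.0408

(-0.0825, -0.0408, -0.3148)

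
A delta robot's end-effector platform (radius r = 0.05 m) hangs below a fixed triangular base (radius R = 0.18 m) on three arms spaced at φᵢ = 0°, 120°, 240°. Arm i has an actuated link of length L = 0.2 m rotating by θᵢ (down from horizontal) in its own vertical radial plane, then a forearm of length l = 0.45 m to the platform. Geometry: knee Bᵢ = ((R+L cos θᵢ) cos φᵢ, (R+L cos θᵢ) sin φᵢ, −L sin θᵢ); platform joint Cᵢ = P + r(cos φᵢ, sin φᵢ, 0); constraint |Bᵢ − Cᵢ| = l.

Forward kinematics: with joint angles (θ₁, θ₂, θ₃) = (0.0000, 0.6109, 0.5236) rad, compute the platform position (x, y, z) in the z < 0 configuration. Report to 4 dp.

(0.0945, -0.0141, -0.3832)

O1 = (0.3300·cos0.0°, 0.3300·sin0.0°, 0.0000) = (0.3300, 0.0000, 0.0000)
O2 = (0.2938·cos120.0°, 0.2938·sin120.0°, -0.1147) = (-0.1469, 0.2545, -0.1147)
O3 = (0.3032·cos240.0°, 0.3032·sin240.0°, -0.1000) = (-0.1516, -0.2626, -0.1000)
subtract pairs → two planes through P
plane₁₂: -0.9538x+0.5089y+-0.2294z = -0.0094
det = 0.9911;  x = 0.0086+-0.2243z,  y = -0.0024+0.0305z
sphere 1 gives Az²+Bz+C=0 with A=1.0512, B=0.1440, C=-0.0992;  B²−4AC=0.4378;  roots -0.3832, 0.2462;  negative root z = -0.3832
x = 0.0945, y = -0.0141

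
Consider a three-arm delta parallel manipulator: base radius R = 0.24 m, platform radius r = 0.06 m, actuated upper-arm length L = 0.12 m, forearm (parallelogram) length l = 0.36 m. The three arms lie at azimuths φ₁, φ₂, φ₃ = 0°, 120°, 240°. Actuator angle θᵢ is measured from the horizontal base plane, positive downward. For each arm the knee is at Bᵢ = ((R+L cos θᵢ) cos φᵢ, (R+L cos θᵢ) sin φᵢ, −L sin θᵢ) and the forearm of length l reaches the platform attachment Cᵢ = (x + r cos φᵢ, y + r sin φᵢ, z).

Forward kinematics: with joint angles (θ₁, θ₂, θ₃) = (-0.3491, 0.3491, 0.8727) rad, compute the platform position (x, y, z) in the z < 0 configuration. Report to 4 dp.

(0.0683, 0.0414, -0.2373)

S1 = (0.2928·cos0.0°, 0.2928·sin0.0°, 0.0410) = (0.2928, 0.0000, 0.0410)
φ2=120.0°: virtual centre (-0.1464, 0.2535, -0.0410), radius l
φ3=240.0°: virtual centre (-0.1286, -0.2227, -0.0919), radius l
eliminate P² terms by subtracting sphere 1 from 2 and 3
linear system: -0.8783x+0.5071y = 0.0000−-0.1642z; -0.8427x+-0.4454y = -0.0128−-0.2659z
Cramer: x(z) = 0.0079-0.2541z;  y(z) = 0.0138-0.1164z
sphere 1 gives Az²+Bz+C=0 with A=1.0781, B=0.0595, C=-0.0466;  B²−4AC=0.2045;  roots -0.2373, 0.1822;  negative root z = -0.2373
x = 0.0683, y = 0.0414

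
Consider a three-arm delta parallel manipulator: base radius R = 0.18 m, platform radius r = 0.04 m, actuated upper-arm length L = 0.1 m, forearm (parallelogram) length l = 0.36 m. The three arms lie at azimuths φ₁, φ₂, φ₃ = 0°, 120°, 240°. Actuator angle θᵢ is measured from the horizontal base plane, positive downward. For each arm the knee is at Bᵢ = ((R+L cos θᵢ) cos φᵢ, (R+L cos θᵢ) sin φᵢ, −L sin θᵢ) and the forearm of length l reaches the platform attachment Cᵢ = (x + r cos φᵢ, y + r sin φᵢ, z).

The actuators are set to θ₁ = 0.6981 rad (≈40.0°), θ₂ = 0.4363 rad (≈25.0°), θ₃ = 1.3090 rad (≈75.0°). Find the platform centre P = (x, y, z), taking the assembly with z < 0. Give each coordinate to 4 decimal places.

arm 1 at φ=0.0°: e+L cos θ1 = 0.2166;  centre 1 = (0.2166, 0.0000, -0.0643)
φ2=120.0°: virtual centre (-0.1153, 0.1997, -0.0423), radius l
φ3=240.0°: virtual centre (-0.0829, -0.1437, -0.0966), radius l
|centre ₂|²−|centre ₁|² = 0.0039;  |centre ₃|²−|centre ₁|² = -0.0142
linear system: -0.6638x+0.3995y = 0.0039−0.0440z; -0.5991x+-0.2873y = -0.0142−-0.0646z
Cramer: x(z) = 0.0106-0.0306z;  y(z) = 0.0274-0.1611z
quadratic in z: (1.0269)z²+(0.1323)z+(-0.0823)=0, √Δ=0.5962 → z ∈ {-0.3547, 0.2258}; z = -0.3547 (taking z<0)
x = 0.0214, y = 0.0845

(0.0214, 0.0845, -0.3547)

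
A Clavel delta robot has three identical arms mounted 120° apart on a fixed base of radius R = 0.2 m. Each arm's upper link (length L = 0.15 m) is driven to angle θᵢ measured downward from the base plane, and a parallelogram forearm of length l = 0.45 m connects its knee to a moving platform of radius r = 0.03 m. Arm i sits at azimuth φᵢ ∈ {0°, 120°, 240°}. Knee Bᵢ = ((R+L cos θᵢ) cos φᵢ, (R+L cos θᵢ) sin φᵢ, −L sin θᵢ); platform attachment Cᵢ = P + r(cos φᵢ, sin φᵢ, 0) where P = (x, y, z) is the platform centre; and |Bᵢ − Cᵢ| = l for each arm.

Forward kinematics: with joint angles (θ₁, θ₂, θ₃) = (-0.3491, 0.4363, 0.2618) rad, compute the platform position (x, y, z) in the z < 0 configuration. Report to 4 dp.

O1 = (0.3110·cos0.0°, 0.3110·sin0.0°, 0.0513) = (0.3110, 0.0000, 0.0513)
φ2=120.0°: virtual centre (-0.1530, 0.2650, -0.0634), radius l
O3 = (0.3149·cos240.0°, 0.3149·sin240.0°, -0.0388) = (-0.1574, -0.2727, -0.0388)
|O₂|²−|O₁|² = -0.0017;  |O₃|²−|O₁|² = 0.0013
plane₁₂: -0.9279x+0.5299y+-0.2294z = -0.0017
det = 1.0025;  x = 0.0002+-0.2201z,  y = -0.0028+0.0475z
quadratic in z: (1.0507)z²+(0.0339)z+(-0.1033)=0, √Δ=0.6598 → z ∈ {-0.3301, 0.2978}; z = -0.3301 (taking z<0)
x = 0.0729, y = -0.0185

(0.0729, -0.0185, -0.3301)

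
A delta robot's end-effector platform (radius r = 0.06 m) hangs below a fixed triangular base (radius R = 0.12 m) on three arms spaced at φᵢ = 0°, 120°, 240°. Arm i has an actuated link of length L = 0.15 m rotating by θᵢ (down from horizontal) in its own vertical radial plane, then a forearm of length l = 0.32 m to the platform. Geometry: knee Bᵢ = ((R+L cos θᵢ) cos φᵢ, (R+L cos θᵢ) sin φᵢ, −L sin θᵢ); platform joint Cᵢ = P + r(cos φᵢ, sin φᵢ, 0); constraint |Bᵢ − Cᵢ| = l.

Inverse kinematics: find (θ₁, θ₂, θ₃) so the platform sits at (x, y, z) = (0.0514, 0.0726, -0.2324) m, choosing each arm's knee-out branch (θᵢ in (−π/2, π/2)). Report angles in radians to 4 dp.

φ1=0.0° → target in arm frame (0.0514, 0.0726)
  e−x'=0.0086;  (l²−L²−(e−x')²−y'²−z²)/2L = 0.0685
  θ1 = atan2(B,A) + arccos(C/0.2326) = -0.2619
φ2=120.0° → target in arm frame (0.0372, -0.0808)
  A cos θ + B sin θ = C:  0.0228·cos θ + -0.2324·sin θ = 0.0628
  γ=atan2(-0.2324,0.0228)=-1.4729;  ψ=arccos(0.2689)=1.2985;  θ2=γ+ψ≈-0.1743
arm 3 (φ=240.0°): x'=-0.0886, y'=0.0082
  A=0.1486, B=-0.2324, C=(l²−L²−A²−y'²−z²)/(2L)=0.0125
  γ=atan2(-0.2324,0.1486)=-1.0020;  ψ=arccos(0.0453)=1.5255;  θ3=γ+ψ≈0.5235

θ₁ = -0.2619, θ₂ = -0.1743, θ₃ = 0.5235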